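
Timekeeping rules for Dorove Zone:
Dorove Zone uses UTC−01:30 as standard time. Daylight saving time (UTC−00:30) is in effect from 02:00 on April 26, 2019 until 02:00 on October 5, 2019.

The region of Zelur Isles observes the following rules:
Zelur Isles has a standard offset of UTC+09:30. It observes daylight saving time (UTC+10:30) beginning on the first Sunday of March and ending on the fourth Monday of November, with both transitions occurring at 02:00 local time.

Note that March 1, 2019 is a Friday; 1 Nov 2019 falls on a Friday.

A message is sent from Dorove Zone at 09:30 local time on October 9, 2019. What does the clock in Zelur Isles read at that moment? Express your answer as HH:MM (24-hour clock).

21:30

October 9, 2019 does not fall between 26 April and 5 October, so daylight saving is not in effect and Dorove Zone is at UTC−01:30.
09:30 Dorove Zone + 1h30m = 11:00 UTC.
1 March 2019 is a Friday, so the first Sunday is March 3.
1 November 2019 is a Friday, so the first Monday is November 4 and the fourth is November 25.
At the standard offset (UTC+09:30), 11:00 UTC + 9h30m = 20:30 Zelur Isles standard time.
Daylight saving runs 3 March – 25 November; the standard-time date in Zelur Isles, October 9, 2019, is inside that window, so Zelur Isles is at UTC+10:30.
11:00 UTC + 10h30m = 21:30 Zelur Isles.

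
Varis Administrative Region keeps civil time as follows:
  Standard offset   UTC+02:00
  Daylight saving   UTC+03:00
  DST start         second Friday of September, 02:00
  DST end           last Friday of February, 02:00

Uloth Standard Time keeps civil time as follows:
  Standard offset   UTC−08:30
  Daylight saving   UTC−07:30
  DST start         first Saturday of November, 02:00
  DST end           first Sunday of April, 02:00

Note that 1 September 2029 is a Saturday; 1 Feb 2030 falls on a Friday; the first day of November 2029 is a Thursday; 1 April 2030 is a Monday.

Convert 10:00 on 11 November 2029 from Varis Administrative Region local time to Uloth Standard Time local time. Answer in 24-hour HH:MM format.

1 September 2029 is a Saturday, so the first Friday is September 7 and the second is September 14.
1 February 2030 is a Friday, so Fridays fall on 1, 8, 15, 22; the last is February 22.
Daylight saving runs 14 September 2029 – 22 February 2030; 11 November 2029 is inside that window, so Varis Administrative Region is at UTC+03:00.
10:00 Varis Administrative Region − 3h = 07:00 UTC.
1 November 2029 is a Thursday, so the first Saturday is November 3.
1 April 2030 is a Monday, so the first Sunday is April 7.
At the standard offset (UTC−08:30), 07:00 UTC − 8h30m = 22:30 Uloth Standard Time standard time (rolling into the previous day, 10 November 2029).
The standard-time date in Uloth Standard Time, 10 November 2029, falls between 3 November 2029 and 7 April 2030, so daylight saving is in effect and Uloth Standard Time is at UTC−07:30.
07:00 UTC − 7h30m = 23:30 Uloth Standard Time (rolling into the previous day, 10 November 2029).

23:30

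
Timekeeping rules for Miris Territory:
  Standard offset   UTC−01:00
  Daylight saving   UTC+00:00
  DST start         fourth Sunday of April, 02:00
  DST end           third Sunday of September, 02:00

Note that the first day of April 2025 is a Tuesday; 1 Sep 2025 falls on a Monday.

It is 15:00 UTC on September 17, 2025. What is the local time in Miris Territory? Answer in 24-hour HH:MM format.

15:00

1 April 2025 is a Tuesday, so the first Sunday is April 6 and the fourth is April 27.
1 September 2025 is a Monday, so the first Sunday is September 7 and the third is September 21.
At the standard offset (UTC−01:00), 15:00 UTC − 1h = 14:00 Miris Territory standard time.
The standard-time date in Miris Territory, September 17, 2025, falls between 27 April and 21 September, so daylight saving is in effect and Miris Territory is at UTC+00:00.
15:00 UTC + 0h = 15:00 local.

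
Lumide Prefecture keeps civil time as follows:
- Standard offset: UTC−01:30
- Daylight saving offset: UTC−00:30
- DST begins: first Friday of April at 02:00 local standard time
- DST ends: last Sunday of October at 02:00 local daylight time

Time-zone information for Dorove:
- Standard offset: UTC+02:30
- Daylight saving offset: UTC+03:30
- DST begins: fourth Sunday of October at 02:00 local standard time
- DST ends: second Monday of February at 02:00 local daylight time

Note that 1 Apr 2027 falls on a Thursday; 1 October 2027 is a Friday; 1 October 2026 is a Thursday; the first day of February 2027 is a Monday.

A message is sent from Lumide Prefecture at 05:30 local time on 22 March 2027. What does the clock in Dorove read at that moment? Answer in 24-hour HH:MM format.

1 April 2027 is a Thursday, so the first Friday is April 2.
1 October 2027 is a Friday, so Sundays fall on 3, 10, 17, 24, 31; the last is October 31.
22 March 2027 does not fall between 2 April and 31 October, so daylight saving is not in effect and Lumide Prefecture is at UTC−01:30.
05:30 Lumide Prefecture + 1h30m = 07:00 UTC.
1 October 2026 is a Thursday, so the first Sunday is October 4 and the fourth is October 25.
1 February 2027 is a Monday, so the first Monday is February 1 and the second is February 8.
At the standard offset (UTC+02:30), 07:00 UTC + 2h30m = 09:30 Dorove standard time.
The standard-time date in Dorove, 22 March 2027, does not fall between 25 October 2026 and 8 February 2027, so daylight saving is not in effect and Dorove is at UTC+02:30.
07:00 UTC + 2h30m = 09:30 Dorove.

09:30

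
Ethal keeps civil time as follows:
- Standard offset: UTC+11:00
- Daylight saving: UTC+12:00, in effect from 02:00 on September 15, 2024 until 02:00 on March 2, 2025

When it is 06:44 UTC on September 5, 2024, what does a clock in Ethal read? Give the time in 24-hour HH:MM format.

At the standard offset (UTC+11:00), 06:44 UTC + 11h = 17:44 Ethal standard time.
The standard-time date in Ethal, September 5, 2024, is outside the daylight-saving period (15 September 2024 – 2 March 2025), so Ethal is on standard time, UTC+11:00.
06:44 UTC + 11h = 17:44 local.

17:44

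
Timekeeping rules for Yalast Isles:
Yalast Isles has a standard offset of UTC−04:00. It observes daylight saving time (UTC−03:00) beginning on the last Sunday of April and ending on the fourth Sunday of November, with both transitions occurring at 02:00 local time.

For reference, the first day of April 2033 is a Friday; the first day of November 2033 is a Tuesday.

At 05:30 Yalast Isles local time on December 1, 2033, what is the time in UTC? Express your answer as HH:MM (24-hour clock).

1 April 2033 is a Friday, so Sundays fall on 3, 10, 17, 24; the last is April 24.
1 November 2033 is a Tuesday, so the first Sunday is November 6 and the fourth is November 27.
December 1, 2033 is outside the daylight-saving period (24 April – 27 November), so Yalast Isles is on standard time, UTC−04:00.
05:30 local + 4h = 09:30 UTC.

09:30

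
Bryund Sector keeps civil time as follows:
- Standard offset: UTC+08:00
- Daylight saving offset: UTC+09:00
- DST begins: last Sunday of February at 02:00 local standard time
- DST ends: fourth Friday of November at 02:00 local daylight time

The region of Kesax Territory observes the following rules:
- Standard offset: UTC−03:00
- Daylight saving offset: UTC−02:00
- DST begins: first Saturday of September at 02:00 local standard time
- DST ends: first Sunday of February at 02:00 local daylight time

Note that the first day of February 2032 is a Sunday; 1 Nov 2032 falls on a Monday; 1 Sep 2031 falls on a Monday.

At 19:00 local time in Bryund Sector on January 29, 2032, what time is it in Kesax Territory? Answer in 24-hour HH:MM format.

1 February 2032 is a Sunday, so Sundays fall on 1, 8, 15, 22, 29; the last is February 29.
1 November 2032 is a Monday, so the first Friday is November 5 and the fourth is November 26.
January 29, 2032 is outside the daylight-saving period (29 February – 26 November), so Bryund Sector is on standard time, UTC+08:00.
19:00 Bryund Sector − 8h = 11:00 UTC.
1 September 2031 is a Monday, so the first Saturday is September 6.
1 February 2032 is a Sunday, so the first Sunday is February 1.
At the standard offset (UTC−03:00), 11:00 UTC − 3h = 08:00 Kesax Territory standard time.
Daylight saving runs 6 September 2031 – 1 February 2032; the standard-time date in Kesax Territory, January 29, 2032, is inside that window, so Kesax Territory is at UTC−02:00.
11:00 UTC − 2h = 09:00 Kesax Territory.

09:00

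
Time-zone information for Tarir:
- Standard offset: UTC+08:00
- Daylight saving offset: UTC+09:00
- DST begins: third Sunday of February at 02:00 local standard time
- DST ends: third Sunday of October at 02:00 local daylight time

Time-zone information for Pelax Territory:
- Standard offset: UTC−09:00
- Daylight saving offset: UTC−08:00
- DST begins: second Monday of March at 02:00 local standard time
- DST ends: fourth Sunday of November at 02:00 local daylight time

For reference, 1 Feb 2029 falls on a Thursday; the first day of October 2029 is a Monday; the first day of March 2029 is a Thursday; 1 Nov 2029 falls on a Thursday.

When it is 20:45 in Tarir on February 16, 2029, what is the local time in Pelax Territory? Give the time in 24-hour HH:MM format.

03:45

1 February 2029 is a Thursday, so the first Sunday is February 4 and the third is February 18.
1 October 2029 is a Monday, so the first Sunday is October 7 and the third is October 21.
February 16, 2029 does not fall between 18 February and 21 October, so daylight saving is not in effect and Tarir is at UTC+08:00.
20:45 Tarir − 8h = 12:45 UTC.
1 March 2029 is a Thursday, so the first Monday is March 5 and the second is March 12.
1 November 2029 is a Thursday, so the first Sunday is November 4 and the fourth is November 25.
At the standard offset (UTC−09:00), 12:45 UTC − 9h = 03:45 Pelax Territory standard time.
Daylight saving runs 12 March – 25 November; the standard-time date in Pelax Territory, February 16, 2029, is outside that window, so Pelax Territory is on standard time at UTC−09:00.
12:45 UTC − 9h = 03:45 Pelax Territory.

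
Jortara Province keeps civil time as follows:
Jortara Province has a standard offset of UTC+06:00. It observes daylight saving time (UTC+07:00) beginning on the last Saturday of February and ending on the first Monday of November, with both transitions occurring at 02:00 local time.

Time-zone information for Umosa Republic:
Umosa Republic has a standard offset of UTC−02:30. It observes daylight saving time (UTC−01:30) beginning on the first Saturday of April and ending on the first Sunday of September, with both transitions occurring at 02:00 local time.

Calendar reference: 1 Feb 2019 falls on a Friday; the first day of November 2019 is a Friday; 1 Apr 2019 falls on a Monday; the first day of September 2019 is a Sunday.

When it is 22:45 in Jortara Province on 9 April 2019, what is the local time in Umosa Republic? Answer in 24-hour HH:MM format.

1 February 2019 is a Friday, so Saturdays fall on 2, 9, 16, 23; the last is February 23.
1 November 2019 is a Friday, so the first Monday is November 4.
Daylight saving runs 23 February – 4 November; 9 April 2019 is inside that window, so Jortara Province is at UTC+07:00.
22:45 Jortara Province − 7h = 15:45 UTC.
1 April 2019 is a Monday, so the first Saturday is April 6.
1 September 2019 is a Sunday, so the first Sunday is September 1.
At the standard offset (UTC−02:30), 15:45 UTC − 2h30m = 13:15 Umosa Republic standard time.
The standard-time date in Umosa Republic, 9 April 2019, lies within the daylight-saving period (6 April – 1 September), so Umosa Republic is on daylight time, UTC−01:30.
15:45 UTC − 1h30m = 14:15 Umosa Republic.

14:15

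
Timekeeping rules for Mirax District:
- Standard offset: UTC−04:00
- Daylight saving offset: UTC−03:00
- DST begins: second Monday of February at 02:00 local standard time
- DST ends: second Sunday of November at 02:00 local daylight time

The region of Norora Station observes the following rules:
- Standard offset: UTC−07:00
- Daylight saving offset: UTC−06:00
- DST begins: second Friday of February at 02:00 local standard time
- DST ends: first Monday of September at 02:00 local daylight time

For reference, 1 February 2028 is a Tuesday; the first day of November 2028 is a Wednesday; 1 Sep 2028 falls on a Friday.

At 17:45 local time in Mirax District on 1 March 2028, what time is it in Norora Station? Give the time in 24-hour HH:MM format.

1 February 2028 is a Tuesday, so the first Monday is February 7 and the second is February 14.
1 November 2028 is a Wednesday, so the first Sunday is November 5 and the second is November 12.
1 March 2028 falls between 14 February and 12 November, so daylight saving is in effect and Mirax District is at UTC−03:00.
17:45 Mirax District + 3h = 20:45 UTC.
1 February 2028 is a Tuesday, so the first Friday is February 4 and the second is February 11.
1 September 2028 is a Friday, so the first Monday is September 4.
At the standard offset (UTC−07:00), 20:45 UTC − 7h = 13:45 Norora Station standard time.
The standard-time date in Norora Station, 1 March 2028, lies within the daylight-saving period (11 February – 4 September), so Norora Station is on daylight time, UTC−06:00.
20:45 UTC − 6h = 14:45 Norora Station.

14:45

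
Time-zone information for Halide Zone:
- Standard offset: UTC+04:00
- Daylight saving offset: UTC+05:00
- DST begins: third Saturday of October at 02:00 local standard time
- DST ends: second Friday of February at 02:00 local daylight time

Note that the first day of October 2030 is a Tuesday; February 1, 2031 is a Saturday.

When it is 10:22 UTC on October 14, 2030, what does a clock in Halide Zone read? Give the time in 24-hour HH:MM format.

1 October 2030 is a Tuesday, so the first Saturday is October 5 and the third is October 19.
1 February 2031 is a Saturday, so the first Friday is February 7 and the second is February 14.
At the standard offset (UTC+04:00), 10:22 UTC + 4h = 14:22 Halide Zone standard time.
The standard-time date in Halide Zone, October 14, 2030, does not fall between 19 October 2030 and 14 February 2031, so daylight saving is not in effect and Halide Zone is at UTC+04:00.
10:22 UTC + 4h = 14:22 local.

14:22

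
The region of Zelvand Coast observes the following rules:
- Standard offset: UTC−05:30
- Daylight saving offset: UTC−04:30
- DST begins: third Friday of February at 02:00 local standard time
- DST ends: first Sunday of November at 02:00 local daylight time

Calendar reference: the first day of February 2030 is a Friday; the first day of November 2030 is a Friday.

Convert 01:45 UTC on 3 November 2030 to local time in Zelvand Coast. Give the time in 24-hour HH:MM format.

21:15

1 February 2030 is a Friday, so the first Friday is February 1 and the third is February 15.
1 November 2030 is a Friday, so the first Sunday is November 3.
At the standard offset (UTC−05:30), 01:45 UTC − 5h30m = 20:15 Zelvand Coast standard time (rolling into the previous day, 2 November 2030).
The standard-time date in Zelvand Coast, 2 November 2030, lies within the daylight-saving period (15 February – 3 November), so Zelvand Coast is on daylight time, UTC−04:30.
01:45 UTC − 4h30m = 21:15 local (rolling into the previous day, 2 November 2030).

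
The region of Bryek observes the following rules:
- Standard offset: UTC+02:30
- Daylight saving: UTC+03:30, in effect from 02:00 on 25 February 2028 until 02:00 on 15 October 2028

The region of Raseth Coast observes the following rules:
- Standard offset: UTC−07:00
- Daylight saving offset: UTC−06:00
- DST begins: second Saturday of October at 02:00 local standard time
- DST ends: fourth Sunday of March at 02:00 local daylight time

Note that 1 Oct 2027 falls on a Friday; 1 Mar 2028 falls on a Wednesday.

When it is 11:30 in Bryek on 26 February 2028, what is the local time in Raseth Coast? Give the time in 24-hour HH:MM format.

26 February 2028 falls between 25 February and 15 October, so daylight saving is in effect and Bryek is at UTC+03:30.
11:30 Bryek − 3h30m = 08:00 UTC.
1 October 2027 is a Friday, so the first Saturday is October 2 and the second is October 9.
1 March 2028 is a Wednesday, so the first Sunday is March 5 and the fourth is March 26.
At the standard offset (UTC−07:00), 08:00 UTC − 7h = 01:00 Raseth Coast standard time.
Daylight saving runs 9 October 2027 – 26 March 2028; the standard-time date in Raseth Coast, 26 February 2028, is inside that window, so Raseth Coast is at UTC−06:00.
08:00 UTC − 6h = 02:00 Raseth Coast.

02:00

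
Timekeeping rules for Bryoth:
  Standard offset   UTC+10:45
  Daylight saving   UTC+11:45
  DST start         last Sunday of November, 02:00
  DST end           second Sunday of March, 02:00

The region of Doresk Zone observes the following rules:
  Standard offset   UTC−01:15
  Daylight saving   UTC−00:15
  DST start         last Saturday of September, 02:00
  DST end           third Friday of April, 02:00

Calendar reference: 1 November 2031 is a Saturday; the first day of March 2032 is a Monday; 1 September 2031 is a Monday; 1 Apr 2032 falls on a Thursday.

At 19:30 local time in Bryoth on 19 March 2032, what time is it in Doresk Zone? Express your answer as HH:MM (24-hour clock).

1 November 2031 is a Saturday, so Sundays fall on 2, 9, 16, 23, 30; the last is November 30.
1 March 2032 is a Monday, so the first Sunday is March 7 and the second is March 14.
19 March 2032 does not fall between 30 November 2031 and 14 March 2032, so daylight saving is not in effect and Bryoth is at UTC+10:45.
19:30 Bryoth − 10h45m = 08:45 UTC.
1 September 2031 is a Monday, so Saturdays fall on 6, 13, 20, 27; the last is September 27.
1 April 2032 is a Thursday, so the first Friday is April 2 and the third is April 16.
At the standard offset (UTC−01:15), 08:45 UTC − 1h15m = 07:30 Doresk Zone standard time.
The standard-time date in Doresk Zone, 19 March 2032, lies within the daylight-saving period (27 September 2031 – 16 April 2032), so Doresk Zone is on daylight time, UTC−00:15.
08:45 UTC − 0h15m = 08:30 Doresk Zone.

08:30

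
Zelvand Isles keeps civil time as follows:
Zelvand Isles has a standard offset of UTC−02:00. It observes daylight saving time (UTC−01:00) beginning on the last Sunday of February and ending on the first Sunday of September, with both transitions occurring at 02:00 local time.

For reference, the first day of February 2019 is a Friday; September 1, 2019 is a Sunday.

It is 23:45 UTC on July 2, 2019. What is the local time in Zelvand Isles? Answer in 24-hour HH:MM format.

1 February 2019 is a Friday, so Sundays fall on 3, 10, 17, 24; the last is February 24.
1 September 2019 is a Sunday, so the first Sunday is September 1.
At the standard offset (UTC−02:00), 23:45 UTC − 2h = 21:45 Zelvand Isles standard time.
The standard-time date in Zelvand Isles, July 2, 2019, lies within the daylight-saving period (24 February – 1 September), so Zelvand Isles is on daylight time, UTC−01:00.
23:45 UTC − 1h = 22:45 local.

22:45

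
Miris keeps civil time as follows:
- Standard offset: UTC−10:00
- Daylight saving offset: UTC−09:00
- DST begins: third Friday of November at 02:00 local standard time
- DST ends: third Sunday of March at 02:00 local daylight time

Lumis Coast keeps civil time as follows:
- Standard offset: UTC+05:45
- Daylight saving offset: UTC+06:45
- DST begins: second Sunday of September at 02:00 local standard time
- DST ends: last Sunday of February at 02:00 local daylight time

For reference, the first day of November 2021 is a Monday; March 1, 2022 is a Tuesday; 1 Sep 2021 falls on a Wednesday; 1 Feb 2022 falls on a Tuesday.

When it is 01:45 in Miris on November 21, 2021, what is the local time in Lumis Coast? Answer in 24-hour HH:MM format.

1 November 2021 is a Monday, so the first Friday is November 5 and the third is November 19.
1 March 2022 is a Tuesday, so the first Sunday is March 6 and the third is March 20.
November 21, 2021 lies within the daylight-saving period (19 November 2021 – 20 March 2022), so Miris is on daylight time, UTC−09:00.
01:45 Miris + 9h = 10:45 UTC.
1 September 2021 is a Wednesday, so the first Sunday is September 5 and the second is September 12.
1 February 2022 is a Tuesday, so Sundays fall on 6, 13, 20, 27; the last is February 27.
At the standard offset (UTC+05:45), 10:45 UTC + 5h45m = 16:30 Lumis Coast standard time.
Daylight saving runs 12 September 2021 – 27 February 2022; the standard-time date in Lumis Coast, November 21, 2021, is inside that window, so Lumis Coast is at UTC+06:45.
10:45 UTC + 6h45m = 17:30 Lumis Coast.

17:30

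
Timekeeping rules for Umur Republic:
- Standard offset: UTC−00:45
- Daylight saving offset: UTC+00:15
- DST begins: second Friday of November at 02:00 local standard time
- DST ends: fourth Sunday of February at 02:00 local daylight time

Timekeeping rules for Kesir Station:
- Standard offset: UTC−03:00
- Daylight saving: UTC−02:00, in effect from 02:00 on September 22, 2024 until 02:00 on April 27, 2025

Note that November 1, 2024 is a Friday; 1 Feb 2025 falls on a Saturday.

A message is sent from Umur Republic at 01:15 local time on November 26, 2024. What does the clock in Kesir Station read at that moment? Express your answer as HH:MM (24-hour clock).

1 November 2024 is a Friday, so the first Friday is November 1 and the second is November 8.
1 February 2025 is a Saturday, so the first Sunday is February 2 and the fourth is February 23.
November 26, 2024 lies within the daylight-saving period (8 November 2024 – 23 February 2025), so Umur Republic is on daylight time, UTC+00:15.
01:15 Umur Republic − 0h15m = 01:00 UTC.
At the standard offset (UTC−03:00), 01:00 UTC − 3h = 22:00 Kesir Station standard time (rolling into the previous day, 25 November 2024).
Daylight saving runs 22 September 2024 – 27 April 2025; the standard-time date in Kesir Station, November 25, 2024, is inside that window, so Kesir Station is at UTC−02:00.
01:00 UTC − 2h = 23:00 Kesir Station (rolling into the previous day, 25 November 2024).

23:00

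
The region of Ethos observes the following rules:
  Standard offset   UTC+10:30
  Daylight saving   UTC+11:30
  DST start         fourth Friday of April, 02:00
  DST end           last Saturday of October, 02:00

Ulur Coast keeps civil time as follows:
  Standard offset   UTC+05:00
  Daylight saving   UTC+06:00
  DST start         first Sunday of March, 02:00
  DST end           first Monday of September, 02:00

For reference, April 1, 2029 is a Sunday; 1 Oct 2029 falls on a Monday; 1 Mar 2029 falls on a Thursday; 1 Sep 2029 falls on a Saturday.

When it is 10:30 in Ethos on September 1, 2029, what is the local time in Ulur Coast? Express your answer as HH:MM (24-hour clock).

1 April 2029 is a Sunday, so the first Friday is April 6 and the fourth is April 27.
1 October 2029 is a Monday, so Saturdays fall on 6, 13, 20, 27; the last is October 27.
September 1, 2029 lies within the daylight-saving period (27 April – 27 October), so Ethos is on daylight time, UTC+11:30.
10:30 Ethos − 11h30m = 23:00 UTC (rolling into the previous day, 31 August 2029).
1 March 2029 is a Thursday, so the first Sunday is March 4.
1 September 2029 is a Saturday, so the first Monday is September 3.
At the standard offset (UTC+05:00), 23:00 UTC + 5h = 04:00 Ulur Coast standard time (rolling into the next day, 1 September 2029).
Daylight saving runs 4 March – 3 September; the standard-time date in Ulur Coast, September 1, 2029, is inside that window, so Ulur Coast is at UTC+06:00.
23:00 UTC + 6h = 05:00 Ulur Coast (rolling into the next day, 1 September 2029).

05:00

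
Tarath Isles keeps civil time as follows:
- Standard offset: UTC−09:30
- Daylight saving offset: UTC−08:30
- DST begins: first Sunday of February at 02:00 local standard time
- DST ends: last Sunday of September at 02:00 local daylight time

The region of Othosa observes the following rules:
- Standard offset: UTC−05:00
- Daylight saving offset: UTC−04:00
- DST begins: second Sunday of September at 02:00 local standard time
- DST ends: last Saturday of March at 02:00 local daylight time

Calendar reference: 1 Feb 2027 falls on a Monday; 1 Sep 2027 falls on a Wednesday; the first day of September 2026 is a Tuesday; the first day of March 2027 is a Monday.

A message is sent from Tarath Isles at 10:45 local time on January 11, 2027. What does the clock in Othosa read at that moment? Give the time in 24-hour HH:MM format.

16:15

1 February 2027 is a Monday, so the first Sunday is February 7.
1 September 2027 is a Wednesday, so Sundays fall on 5, 12, 19, 26; the last is September 26.
January 11, 2027 is outside the daylight-saving period (7 February – 26 September), so Tarath Isles is on standard time, UTC−09:30.
10:45 Tarath Isles + 9h30m = 20:15 UTC.
1 September 2026 is a Tuesday, so the first Sunday is September 6 and the second is September 13.
1 March 2027 is a Monday, so Saturdays fall on 6, 13, 20, 27; the last is March 27.
At the standard offset (UTC−05:00), 20:15 UTC − 5h = 15:15 Othosa standard time.
Daylight saving runs 13 September 2026 – 27 March 2027; the standard-time date in Othosa, January 11, 2027, is inside that window, so Othosa is at UTC−04:00.
20:15 UTC − 4h = 16:15 Othosa.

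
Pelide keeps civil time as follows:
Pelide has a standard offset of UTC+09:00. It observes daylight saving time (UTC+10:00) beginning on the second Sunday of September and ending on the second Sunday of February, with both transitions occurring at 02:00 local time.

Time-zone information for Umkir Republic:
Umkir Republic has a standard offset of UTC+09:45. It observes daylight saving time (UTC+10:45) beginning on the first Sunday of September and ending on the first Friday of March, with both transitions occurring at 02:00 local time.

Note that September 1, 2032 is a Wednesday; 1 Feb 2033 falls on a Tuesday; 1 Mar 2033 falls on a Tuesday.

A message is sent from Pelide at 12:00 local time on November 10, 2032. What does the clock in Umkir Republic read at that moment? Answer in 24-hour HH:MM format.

1 September 2032 is a Wednesday, so the first Sunday is September 5 and the second is September 12.
1 February 2033 is a Tuesday, so the first Sunday is February 6 and the second is February 13.
November 10, 2032 falls between 12 September 2032 and 13 February 2033, so daylight saving is in effect and Pelide is at UTC+10:00.
12:00 Pelide − 10h = 02:00 UTC.
1 September 2032 is a Wednesday, so the first Sunday is September 5.
1 March 2033 is a Tuesday, so the first Friday is March 4.
At the standard offset (UTC+09:45), 02:00 UTC + 9h45m = 11:45 Umkir Republic standard time.
The standard-time date in Umkir Republic, November 10, 2032, falls between 5 September 2032 and 4 March 2033, so daylight saving is in effect and Umkir Republic is at UTC+10:45.
02:00 UTC + 10h45m = 12:45 Umkir Republic.

12:45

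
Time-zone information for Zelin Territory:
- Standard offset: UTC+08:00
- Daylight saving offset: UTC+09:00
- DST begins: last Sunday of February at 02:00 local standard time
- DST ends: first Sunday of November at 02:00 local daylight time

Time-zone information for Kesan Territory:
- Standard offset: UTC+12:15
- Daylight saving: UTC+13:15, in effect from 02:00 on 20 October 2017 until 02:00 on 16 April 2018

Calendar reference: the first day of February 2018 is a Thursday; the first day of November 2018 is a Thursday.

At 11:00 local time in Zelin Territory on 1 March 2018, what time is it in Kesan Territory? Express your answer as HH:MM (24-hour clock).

1 February 2018 is a Thursday, so Sundays fall on 4, 11, 18, 25; the last is February 25.
1 November 2018 is a Thursday, so the first Sunday is November 4.
1 March 2018 lies within the daylight-saving period (25 February – 4 November), so Zelin Territory is on daylight time, UTC+09:00.
11:00 Zelin Territory − 9h = 02:00 UTC.
At the standard offset (UTC+12:15), 02:00 UTC + 12h15m = 14:15 Kesan Territory standard time.
The standard-time date in Kesan Territory, 1 March 2018, lies within the daylight-saving period (20 October 2017 – 16 April 2018), so Kesan Territory is on daylight time, UTC+13:15.
02:00 UTC + 13h15m = 15:15 Kesan Territory.

15:15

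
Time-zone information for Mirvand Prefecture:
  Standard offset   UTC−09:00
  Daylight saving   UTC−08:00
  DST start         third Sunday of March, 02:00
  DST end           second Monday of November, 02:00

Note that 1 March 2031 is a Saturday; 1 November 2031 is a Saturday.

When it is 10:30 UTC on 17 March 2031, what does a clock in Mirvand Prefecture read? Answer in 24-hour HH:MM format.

02:30

1 March 2031 is a Saturday, so the first Sunday is March 2 and the third is March 16.
1 November 2031 is a Saturday, so the first Monday is November 3 and the second is November 10.
At the standard offset (UTC−09:00), 10:30 UTC − 9h = 01:30 Mirvand Prefecture standard time.
Daylight saving runs 16 March – 10 November; the standard-time date in Mirvand Prefecture, 17 March 2031, is inside that window, so Mirvand Prefecture is at UTC−08:00.
10:30 UTC − 8h = 02:30 local.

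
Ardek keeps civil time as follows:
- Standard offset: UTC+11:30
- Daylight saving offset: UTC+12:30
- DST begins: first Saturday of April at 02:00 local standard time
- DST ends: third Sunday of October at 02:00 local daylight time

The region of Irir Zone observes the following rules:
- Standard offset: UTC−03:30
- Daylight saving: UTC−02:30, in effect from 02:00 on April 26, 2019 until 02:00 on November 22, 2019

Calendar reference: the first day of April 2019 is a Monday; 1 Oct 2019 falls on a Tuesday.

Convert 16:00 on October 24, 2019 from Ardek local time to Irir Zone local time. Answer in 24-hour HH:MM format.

1 April 2019 is a Monday, so the first Saturday is April 6.
1 October 2019 is a Tuesday, so the first Sunday is October 6 and the third is October 20.
October 24, 2019 is outside the daylight-saving period (6 April – 20 October), so Ardek is on standard time, UTC+11:30.
16:00 Ardek − 11h30m = 04:30 UTC.
At the standard offset (UTC−03:30), 04:30 UTC − 3h30m = 01:00 Irir Zone standard time.
The standard-time date in Irir Zone, October 24, 2019, falls between 26 April and 22 November, so daylight saving is in effect and Irir Zone is at UTC−02:30.
04:30 UTC − 2h30m = 02:00 Irir Zone.

02:00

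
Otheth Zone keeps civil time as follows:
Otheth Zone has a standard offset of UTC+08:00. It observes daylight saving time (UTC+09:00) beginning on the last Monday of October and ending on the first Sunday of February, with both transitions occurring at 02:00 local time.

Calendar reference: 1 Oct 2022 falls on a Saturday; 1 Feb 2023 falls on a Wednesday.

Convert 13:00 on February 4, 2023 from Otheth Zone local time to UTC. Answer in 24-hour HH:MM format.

04:00

1 October 2022 is a Saturday, so Mondays fall on 3, 10, 17, 24, 31; the last is October 31.
1 February 2023 is a Wednesday, so the first Sunday is February 5.
Daylight saving runs 31 October 2022 – 5 February 2023; February 4, 2023 is inside that window, so Otheth Zone is at UTC+09:00.
13:00 local − 9h = 04:00 UTC.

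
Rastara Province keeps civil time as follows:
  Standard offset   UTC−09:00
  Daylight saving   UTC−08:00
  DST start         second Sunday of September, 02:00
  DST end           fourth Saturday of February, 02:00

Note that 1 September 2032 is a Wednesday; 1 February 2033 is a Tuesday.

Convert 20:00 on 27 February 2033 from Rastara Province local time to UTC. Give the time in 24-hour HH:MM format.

05:00

1 September 2032 is a Wednesday, so the first Sunday is September 5 and the second is September 12.
1 February 2033 is a Tuesday, so the first Saturday is February 5 and the fourth is February 26.
27 February 2033 is outside the daylight-saving period (12 September 2032 – 26 February 2033), so Rastara Province is on standard time, UTC−09:00.
20:00 local + 9h = 05:00 UTC (rolling into the next day, 28 February 2033).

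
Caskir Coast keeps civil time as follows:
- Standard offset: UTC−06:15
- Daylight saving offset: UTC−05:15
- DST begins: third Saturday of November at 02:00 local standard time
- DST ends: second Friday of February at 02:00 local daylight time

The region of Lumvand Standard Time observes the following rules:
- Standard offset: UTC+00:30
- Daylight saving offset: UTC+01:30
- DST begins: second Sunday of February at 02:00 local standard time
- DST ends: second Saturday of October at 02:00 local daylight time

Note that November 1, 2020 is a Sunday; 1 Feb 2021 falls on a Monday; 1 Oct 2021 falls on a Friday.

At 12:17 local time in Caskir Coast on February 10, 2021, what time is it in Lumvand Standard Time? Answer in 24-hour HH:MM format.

18:02

1 November 2020 is a Sunday, so the first Saturday is November 7 and the third is November 21.
1 February 2021 is a Monday, so the first Friday is February 5 and the second is February 12.
February 10, 2021 lies within the daylight-saving period (21 November 2020 – 12 February 2021), so Caskir Coast is on daylight time, UTC−05:15.
12:17 Caskir Coast + 5h15m = 17:32 UTC.
1 February 2021 is a Monday, so the first Sunday is February 7 and the second is February 14.
1 October 2021 is a Friday, so the first Saturday is October 2 and the second is October 9.
At the standard offset (UTC+00:30), 17:32 UTC + 0h30m = 18:02 Lumvand Standard Time standard time.
The standard-time date in Lumvand Standard Time, February 10, 2021, is outside the daylight-saving period (14 February – 9 October), so Lumvand Standard Time is on standard time, UTC+00:30.
17:32 UTC + 0h30m = 18:02 Lumvand Standard Time.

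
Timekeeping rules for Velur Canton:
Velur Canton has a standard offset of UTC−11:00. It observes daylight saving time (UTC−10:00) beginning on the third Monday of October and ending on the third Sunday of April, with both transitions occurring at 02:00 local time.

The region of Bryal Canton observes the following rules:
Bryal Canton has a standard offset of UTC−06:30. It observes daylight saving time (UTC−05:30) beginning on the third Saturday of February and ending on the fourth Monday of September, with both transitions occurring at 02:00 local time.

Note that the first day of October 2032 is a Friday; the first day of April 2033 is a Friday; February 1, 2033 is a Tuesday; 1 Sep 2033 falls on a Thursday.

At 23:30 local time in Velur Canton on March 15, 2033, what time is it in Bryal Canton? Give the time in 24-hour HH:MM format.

1 October 2032 is a Friday, so the first Monday is October 4 and the third is October 18.
1 April 2033 is a Friday, so the first Sunday is April 3 and the third is April 17.
Daylight saving runs 18 October 2032 – 17 April 2033; March 15, 2033 is inside that window, so Velur Canton is at UTC−10:00.
23:30 Velur Canton + 10h = 09:30 UTC (rolling into the next day, 16 March 2033).
1 February 2033 is a Tuesday, so the first Saturday is February 5 and the third is February 19.
1 September 2033 is a Thursday, so the first Monday is September 5 and the fourth is September 26.
At the standard offset (UTC−06:30), 09:30 UTC − 6h30m = 03:00 Bryal Canton standard time.
Daylight saving runs 19 February – 26 September; the standard-time date in Bryal Canton, March 16, 2033, is inside that window, so Bryal Canton is at UTC−05:30.
09:30 UTC − 5h30m = 04:00 Bryal Canton.

04:00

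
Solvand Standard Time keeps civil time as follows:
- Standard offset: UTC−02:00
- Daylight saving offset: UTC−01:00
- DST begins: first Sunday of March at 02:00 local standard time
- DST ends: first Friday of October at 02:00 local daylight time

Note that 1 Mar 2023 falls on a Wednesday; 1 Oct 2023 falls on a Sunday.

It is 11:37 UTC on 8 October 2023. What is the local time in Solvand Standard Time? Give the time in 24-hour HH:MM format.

09:37

1 March 2023 is a Wednesday, so the first Sunday is March 5.
1 October 2023 is a Sunday, so the first Friday is October 6.
At the standard offset (UTC−02:00), 11:37 UTC − 2h = 09:37 Solvand Standard Time standard time.
The standard-time date in Solvand Standard Time, 8 October 2023, does not fall between 5 March and 6 October, so daylight saving is not in effect and Solvand Standard Time is at UTC−02:00.
11:37 UTC − 2h = 09:37 local.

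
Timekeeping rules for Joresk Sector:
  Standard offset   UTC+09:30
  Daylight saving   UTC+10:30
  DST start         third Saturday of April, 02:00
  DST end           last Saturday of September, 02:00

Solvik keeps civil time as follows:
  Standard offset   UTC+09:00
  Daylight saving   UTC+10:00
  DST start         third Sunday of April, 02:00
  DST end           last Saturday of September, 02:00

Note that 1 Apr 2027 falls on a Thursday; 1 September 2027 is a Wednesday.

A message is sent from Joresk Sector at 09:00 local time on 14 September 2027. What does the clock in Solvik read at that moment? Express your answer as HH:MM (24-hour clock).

1 April 2027 is a Thursday, so the first Saturday is April 3 and the third is April 17.
1 September 2027 is a Wednesday, so Saturdays fall on 4, 11, 18, 25; the last is September 25.
Daylight saving runs 17 April – 25 September; 14 September 2027 is inside that window, so Joresk Sector is at UTC+10:30.
09:00 Joresk Sector − 10h30m = 22:30 UTC (rolling into the previous day, 13 September 2027).
1 April 2027 is a Thursday, so the first Sunday is April 4 and the third is April 18.
1 September 2027 is a Wednesday, so Saturdays fall on 4, 11, 18, 25; the last is September 25.
At the standard offset (UTC+09:00), 22:30 UTC + 9h = 07:30 Solvik standard time (rolling into the next day, 14 September 2027).
The standard-time date in Solvik, 14 September 2027, lies within the daylight-saving period (18 April – 25 September), so Solvik is on daylight time, UTC+10:00.
22:30 UTC + 10h = 08:30 Solvik (rolling into the next day, 14 September 2027).

08:30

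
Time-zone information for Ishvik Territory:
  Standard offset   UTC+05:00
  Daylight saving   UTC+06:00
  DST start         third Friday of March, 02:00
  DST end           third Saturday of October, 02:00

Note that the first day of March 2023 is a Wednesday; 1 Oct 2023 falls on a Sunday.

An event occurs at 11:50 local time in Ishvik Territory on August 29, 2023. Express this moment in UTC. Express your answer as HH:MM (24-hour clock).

1 March 2023 is a Wednesday, so the first Friday is March 3 and the third is March 17.
1 October 2023 is a Sunday, so the first Saturday is October 7 and the third is October 21.
August 29, 2023 lies within the daylight-saving period (17 March – 21 October), so Ishvik Territory is on daylight time, UTC+06:00.
11:50 local − 6h = 05:50 UTC.

05:50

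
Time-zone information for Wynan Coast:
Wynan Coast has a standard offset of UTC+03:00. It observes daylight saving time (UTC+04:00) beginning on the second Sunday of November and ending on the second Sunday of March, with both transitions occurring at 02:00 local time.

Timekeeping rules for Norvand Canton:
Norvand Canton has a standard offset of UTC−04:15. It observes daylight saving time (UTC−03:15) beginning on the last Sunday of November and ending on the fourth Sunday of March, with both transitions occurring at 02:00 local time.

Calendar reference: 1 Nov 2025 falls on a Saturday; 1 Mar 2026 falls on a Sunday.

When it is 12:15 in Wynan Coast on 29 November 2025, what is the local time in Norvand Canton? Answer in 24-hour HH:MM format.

04:00

1 November 2025 is a Saturday, so the first Sunday is November 2 and the second is November 9.
1 March 2026 is a Sunday, so the first Sunday is March 1 and the second is March 8.
Daylight saving runs 9 November 2025 – 8 March 2026; 29 November 2025 is inside that window, so Wynan Coast is at UTC+04:00.
12:15 Wynan Coast − 4h = 08:15 UTC.
1 November 2025 is a Saturday, so Sundays fall on 2, 9, 16, 23, 30; the last is November 30.
1 March 2026 is a Sunday, so the first Sunday is March 1 and the fourth is March 22.
At the standard offset (UTC−04:15), 08:15 UTC − 4h15m = 04:00 Norvand Canton standard time.
The standard-time date in Norvand Canton, 29 November 2025, is outside the daylight-saving period (30 November 2025 – 22 March 2026), so Norvand Canton is on standard time, UTC−04:15.
08:15 UTC − 4h15m = 04:00 Norvand Canton.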